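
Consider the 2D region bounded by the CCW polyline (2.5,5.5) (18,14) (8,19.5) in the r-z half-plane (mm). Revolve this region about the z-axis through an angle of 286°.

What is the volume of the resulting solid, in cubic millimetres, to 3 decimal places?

Profile (r,z), 3 vertices: (2.5,5.5) (18,14) (8,19.5)
edge 0: (2.5,5.5)→(18,14)  cross = 2.5·14 − 18·5.5 = -64.0000; (r_i+r_j)·cross = 20.5·-64.0000 = -1312.0000
edge 1: (18,14)→(8,19.5)  cross = 18·19.5 − 8·14 = 239.0000; (r_i+r_j)·cross = 26·239.0000 = 6214.0000
edge 2: (8,19.5)→(2.5,5.5)  cross = 8·5.5 − 2.5·19.5 = -4.7500; (r_i+r_j)·cross = 10.5·-4.7500 = -49.8750
Σcross = 170.2500 → A = |Σcross|/2 = 85.1250 mm²
Σ(r_i+r_j)·cross = 4852.1250 → first moment M = |Σ|/6 = 808.6875
R_c = M/A = 808.6875/85.1250 = 9.5000 mm
θ = 286° = 4.991642 rad
V = θ·R_c·A = 4.991642·9.5000·85.1250 = 4036.678 mm³

Volume = 4036.678 mm³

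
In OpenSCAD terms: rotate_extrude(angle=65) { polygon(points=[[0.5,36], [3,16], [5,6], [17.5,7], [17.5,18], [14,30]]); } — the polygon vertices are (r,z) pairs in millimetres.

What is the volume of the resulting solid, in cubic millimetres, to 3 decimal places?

Profile (r,z), 6 vertices: (0.5,36) (3,16) (5,6) (17.5,7) (17.5,18) (14,30)
edge 0: (0.5,36)→(3,16)  cross = 0.5·16 − 3·36 = -100.0000; (r_i+r_j)·cross = 3.5·-100.0000 = -350.0000
edge 1: (3,16)→(5,6)  cross = 3·6 − 5·16 = -62.0000; (r_i+r_j)·cross = 8·-62.0000 = -496.0000
edge 2: (5,6)→(17.5,7)  cross = 5·7 − 17.5·6 = -70.0000; (r_i+r_j)·cross = 22.5·-70.0000 = -1575.0000
edge 3: (17.5,7)→(17.5,18)  cross = 17.5·18 − 17.5·7 = 192.5000; (r_i+r_j)·cross = 35·192.5000 = 6737.5000
edge 4: (17.5,18)→(14,30)  cross = 17.5·30 − 14·18 = 273.0000; (r_i+r_j)·cross = 31.5·273.0000 = 8599.5000
edge 5: (14,30)→(0.5,36)  cross = 14·36 − 0.5·30 = 489.0000; (r_i+r_j)·cross = 14.5·489.0000 = 7090.5000
Σcross = 722.5000 → A = |Σcross|/2 = 361.2500 mm²
Σ(r_i+r_j)·cross = 20006.5000 → first moment M = |Σ|/6 = 3334.4167
R_c = M/A = 3334.4167/361.2500 = 9.2302 mm
θ = 65° = 1.134464 rad
V = θ·R_c·A = 1.134464·9.2302·361.2500 = 3782.776 mm³

Volume = 3782.776 mm³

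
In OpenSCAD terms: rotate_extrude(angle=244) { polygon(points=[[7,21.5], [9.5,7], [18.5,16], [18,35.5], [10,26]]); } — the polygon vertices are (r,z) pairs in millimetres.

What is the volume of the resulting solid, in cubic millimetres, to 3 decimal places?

Profile (r,z), 5 vertices: (7,21.5) (9.5,7) (18.5,16) (18,35.5) (10,26)
edge 0: (7,21.5)→(9.5,7)  cross = 7·7 − 9.5·21.5 = -155.2500; (r_i+r_j)·cross = 16.5·-155.2500 = -2561.6250
edge 1: (9.5,7)→(18.5,16)  cross = 9.5·16 − 18.5·7 = 22.5000; (r_i+r_j)·cross = 28·22.5000 = 630.0000
edge 2: (18.5,16)→(18,35.5)  cross = 18.5·35.5 − 18·16 = 368.7500; (r_i+r_j)·cross = 36.5·368.7500 = 13459.3750
edge 3: (18,35.5)→(10,26)  cross = 18·26 − 10·35.5 = 113.0000; (r_i+r_j)·cross = 28·113.0000 = 3164.0000
edge 4: (10,26)→(7,21.5)  cross = 10·21.5 − 7·26 = 33.0000; (r_i+r_j)·cross = 17·33.0000 = 561.0000
Σcross = 382.0000 → A = |Σcross|/2 = 191.0000 mm²
Σ(r_i+r_j)·cross = 15252.7500 → first moment M = |Σ|/6 = 2542.1250
R_c = M/A = 2542.1250/191.0000 = 13.3096 mm
θ = 244° = 4.258603 rad
V = θ·R_c·A = 4.258603·13.3096·191.0000 = 10825.902 mm³

Volume = 10825.902 mm³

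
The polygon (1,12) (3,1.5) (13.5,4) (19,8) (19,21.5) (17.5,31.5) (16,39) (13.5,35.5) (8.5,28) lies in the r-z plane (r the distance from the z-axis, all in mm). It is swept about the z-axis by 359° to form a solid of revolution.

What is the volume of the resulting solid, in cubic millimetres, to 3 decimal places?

Profile (r,z), 9 vertices: (1,12) (3,1.5) (13.5,4) (19,8) (19,21.5) (17.5,31.5) (16,39) (13.5,35.5) (8.5,28)
edge 0: (1,12)→(3,1.5)  cross = 1·1.5 − 3·12 = -34.5000; (r_i+r_j)·cross = 4·-34.5000 = -138.0000
edge 1: (3,1.5)→(13.5,4)  cross = 3·4 − 13.5·1.5 = -8.2500; (r_i+r_j)·cross = 16.5·-8.2500 = -136.1250
edge 2: (13.5,4)→(19,8)  cross = 13.5·8 − 19·4 = 32.0000; (r_i+r_j)·cross = 32.5·32.0000 = 1040.0000
edge 3: (19,8)→(19,21.5)  cross = 19·21.5 − 19·8 = 256.5000; (r_i+r_j)·cross = 38·256.5000 = 9747.0000
edge 4: (19,21.5)→(17.5,31.5)  cross = 19·31.5 − 17.5·21.5 = 222.2500; (r_i+r_j)·cross = 36.5·222.2500 = 8112.1250
edge 5: (17.5,31.5)→(16,39)  cross = 17.5·39 − 16·31.5 = 178.5000; (r_i+r_j)·cross = 33.5·178.5000 = 5979.7500
edge 6: (16,39)→(13.5,35.5)  cross = 16·35.5 − 13.5·39 = 41.5000; (r_i+r_j)·cross = 29.5·41.5000 = 1224.2500
edge 7: (13.5,35.5)→(8.5,28)  cross = 13.5·28 − 8.5·35.5 = 76.2500; (r_i+r_j)·cross = 22·76.2500 = 1677.5000
edge 8: (8.5,28)→(1,12)  cross = 8.5·12 − 1·28 = 74.0000; (r_i+r_j)·cross = 9.5·74.0000 = 703.0000
Σcross = 838.2500 → A = |Σcross|/2 = 419.1250 mm²
Σ(r_i+r_j)·cross = 28209.5000 → first moment M = |Σ|/6 = 4701.5833
R_c = M/A = 4701.5833/419.1250 = 11.2176 mm
θ = 359° = 6.265732 rad
V = θ·R_c·A = 6.265732·11.2176·419.1250 = 29458.861 mm³

Volume = 29458.861 mm³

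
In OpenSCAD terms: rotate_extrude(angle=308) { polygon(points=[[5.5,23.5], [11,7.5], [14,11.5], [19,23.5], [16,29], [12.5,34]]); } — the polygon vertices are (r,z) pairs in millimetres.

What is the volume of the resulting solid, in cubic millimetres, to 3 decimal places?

Volume = 12380.599 mm³

Profile (r,z), 6 vertices: (5.5,23.5) (11,7.5) (14,11.5) (19,23.5) (16,29) (12.5,34)
edge 0: (5.5,23.5)→(11,7.5)  cross = 5.5·7.5 − 11·23.5 = -217.2500; (r_i+r_j)·cross = 16.5·-217.2500 = -3584.6250
edge 1: (11,7.5)→(14,11.5)  cross = 11·11.5 − 14·7.5 = 21.5000; (r_i+r_j)·cross = 25·21.5000 = 537.5000
edge 2: (14,11.5)→(19,23.5)  cross = 14·23.5 − 19·11.5 = 110.5000; (r_i+r_j)·cross = 33·110.5000 = 3646.5000
edge 3: (19,23.5)→(16,29)  cross = 19·29 − 16·23.5 = 175.0000; (r_i+r_j)·cross = 35·175.0000 = 6125.0000
edge 4: (16,29)→(12.5,34)  cross = 16·34 − 12.5·29 = 181.5000; (r_i+r_j)·cross = 28.5·181.5000 = 5172.7500
edge 5: (12.5,34)→(5.5,23.5)  cross = 12.5·23.5 − 5.5·34 = 106.7500; (r_i+r_j)·cross = 18·106.7500 = 1921.5000
Σcross = 378.0000 → A = |Σcross|/2 = 189.0000 mm²
Σ(r_i+r_j)·cross = 13818.6250 → first moment M = |Σ|/6 = 2303.1042
R_c = M/A = 2303.1042/189.0000 = 12.1857 mm
θ = 308° = 5.375614 rad
V = θ·R_c·A = 5.375614·12.1857·189.0000 = 12380.599 mm³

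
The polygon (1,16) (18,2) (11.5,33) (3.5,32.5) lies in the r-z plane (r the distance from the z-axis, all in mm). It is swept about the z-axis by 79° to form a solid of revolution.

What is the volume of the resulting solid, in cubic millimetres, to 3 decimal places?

Profile (r,z), 4 vertices: (1,16) (18,2) (11.5,33) (3.5,32.5)
edge 0: (1,16)→(18,2)  cross = 1·2 − 18·16 = -286.0000; (r_i+r_j)·cross = 19·-286.0000 = -5434.0000
edge 1: (18,2)→(11.5,33)  cross = 18·33 − 11.5·2 = 571.0000; (r_i+r_j)·cross = 29.5·571.0000 = 16844.5000
edge 2: (11.5,33)→(3.5,32.5)  cross = 11.5·32.5 − 3.5·33 = 258.2500; (r_i+r_j)·cross = 15·258.2500 = 3873.7500
edge 3: (3.5,32.5)→(1,16)  cross = 3.5·16 − 1·32.5 = 23.5000; (r_i+r_j)·cross = 4.5·23.5000 = 105.7500
Σcross = 566.7500 → A = |Σcross|/2 = 283.3750 mm²
Σ(r_i+r_j)·cross = 15390.0000 → first moment M = |Σ|/6 = 2565.0000
R_c = M/A = 2565.0000/283.3750 = 9.0516 mm
θ = 79° = 1.378810 rad
V = θ·R_c·A = 1.378810·9.0516·283.3750 = 3536.648 mm³

Volume = 3536.648 mm³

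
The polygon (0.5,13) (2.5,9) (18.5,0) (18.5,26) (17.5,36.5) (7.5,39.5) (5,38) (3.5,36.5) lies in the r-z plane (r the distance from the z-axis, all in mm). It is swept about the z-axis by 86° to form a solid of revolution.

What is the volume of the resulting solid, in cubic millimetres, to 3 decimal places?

Profile (r,z), 8 vertices: (0.5,13) (2.5,9) (18.5,0) (18.5,26) (17.5,36.5) (7.5,39.5) (5,38) (3.5,36.5)
edge 0: (0.5,13)→(2.5,9)  cross = 0.5·9 − 2.5·13 = -28.0000; (r_i+r_j)·cross = 3·-28.0000 = -84.0000
edge 1: (2.5,9)→(18.5,0)  cross = 2.5·0 − 18.5·9 = -166.5000; (r_i+r_j)·cross = 21·-166.5000 = -3496.5000
edge 2: (18.5,0)→(18.5,26)  cross = 18.5·26 − 18.5·0 = 481.0000; (r_i+r_j)·cross = 37·481.0000 = 17797.0000
edge 3: (18.5,26)→(17.5,36.5)  cross = 18.5·36.5 − 17.5·26 = 220.2500; (r_i+r_j)·cross = 36·220.2500 = 7929.0000
edge 4: (17.5,36.5)→(7.5,39.5)  cross = 17.5·39.5 − 7.5·36.5 = 417.5000; (r_i+r_j)·cross = 25·417.5000 = 10437.5000
edge 5: (7.5,39.5)→(5,38)  cross = 7.5·38 − 5·39.5 = 87.5000; (r_i+r_j)·cross = 12.5·87.5000 = 1093.7500
edge 6: (5,38)→(3.5,36.5)  cross = 5·36.5 − 3.5·38 = 49.5000; (r_i+r_j)·cross = 8.5·49.5000 = 420.7500
edge 7: (3.5,36.5)→(0.5,13)  cross = 3.5·13 − 0.5·36.5 = 27.2500; (r_i+r_j)·cross = 4·27.2500 = 109.0000
Σcross = 1088.5000 → A = |Σcross|/2 = 544.2500 mm²
Σ(r_i+r_j)·cross = 34206.5000 → first moment M = |Σ|/6 = 5701.0833
R_c = M/A = 5701.0833/544.2500 = 10.4751 mm
θ = 86° = 1.500983 rad
V = θ·R_c·A = 1.500983·10.4751·544.2500 = 8557.230 mm³

Volume = 8557.230 mm³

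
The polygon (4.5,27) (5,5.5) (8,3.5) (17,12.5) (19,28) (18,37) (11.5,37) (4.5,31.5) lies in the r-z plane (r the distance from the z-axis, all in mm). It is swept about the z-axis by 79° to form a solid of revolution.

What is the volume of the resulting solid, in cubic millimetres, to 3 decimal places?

Profile (r,z), 8 vertices: (4.5,27) (5,5.5) (8,3.5) (17,12.5) (19,28) (18,37) (11.5,37) (4.5,31.5)
edge 0: (4.5,27)→(5,5.5)  cross = 4.5·5.5 − 5·27 = -110.2500; (r_i+r_j)·cross = 9.5·-110.2500 = -1047.3750
edge 1: (5,5.5)→(8,3.5)  cross = 5·3.5 − 8·5.5 = -26.5000; (r_i+r_j)·cross = 13·-26.5000 = -344.5000
edge 2: (8,3.5)→(17,12.5)  cross = 8·12.5 − 17·3.5 = 40.5000; (r_i+r_j)·cross = 25·40.5000 = 1012.5000
edge 3: (17,12.5)→(19,28)  cross = 17·28 − 19·12.5 = 238.5000; (r_i+r_j)·cross = 36·238.5000 = 8586.0000
edge 4: (19,28)→(18,37)  cross = 19·37 − 18·28 = 199.0000; (r_i+r_j)·cross = 37·199.0000 = 7363.0000
edge 5: (18,37)→(11.5,37)  cross = 18·37 − 11.5·37 = 240.5000; (r_i+r_j)·cross = 29.5·240.5000 = 7094.7500
edge 6: (11.5,37)→(4.5,31.5)  cross = 11.5·31.5 − 4.5·37 = 195.7500; (r_i+r_j)·cross = 16·195.7500 = 3132.0000
edge 7: (4.5,31.5)→(4.5,27)  cross = 4.5·27 − 4.5·31.5 = -20.2500; (r_i+r_j)·cross = 9·-20.2500 = -182.2500
Σcross = 757.2500 → A = |Σcross|/2 = 378.6250 mm²
Σ(r_i+r_j)·cross = 25614.1250 → first moment M = |Σ|/6 = 4269.0208
R_c = M/A = 4269.0208/378.6250 = 11.2751 mm
θ = 79° = 1.378810 rad
V = θ·R_c·A = 1.378810·11.2751·378.6250 = 5886.169 mm³

Volume = 5886.169 mm³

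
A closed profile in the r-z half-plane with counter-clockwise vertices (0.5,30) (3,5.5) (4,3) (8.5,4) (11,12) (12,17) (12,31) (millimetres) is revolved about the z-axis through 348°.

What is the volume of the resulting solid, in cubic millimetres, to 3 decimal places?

Volume = 10065.336 mm³

Profile (r,z), 7 vertices: (0.5,30) (3,5.5) (4,3) (8.5,4) (11,12) (12,17) (12,31)
edge 0: (0.5,30)→(3,5.5)  cross = 0.5·5.5 − 3·30 = -87.2500; (r_i+r_j)·cross = 3.5·-87.2500 = -305.3750
edge 1: (3,5.5)→(4,3)  cross = 3·3 − 4·5.5 = -13.0000; (r_i+r_j)·cross = 7·-13.0000 = -91.0000
edge 2: (4,3)→(8.5,4)  cross = 4·4 − 8.5·3 = -9.5000; (r_i+r_j)·cross = 12.5·-9.5000 = -118.7500
edge 3: (8.5,4)→(11,12)  cross = 8.5·12 − 11·4 = 58.0000; (r_i+r_j)·cross = 19.5·58.0000 = 1131.0000
edge 4: (11,12)→(12,17)  cross = 11·17 − 12·12 = 43.0000; (r_i+r_j)·cross = 23·43.0000 = 989.0000
edge 5: (12,17)→(12,31)  cross = 12·31 − 12·17 = 168.0000; (r_i+r_j)·cross = 24·168.0000 = 4032.0000
edge 6: (12,31)→(0.5,30)  cross = 12·30 − 0.5·31 = 344.5000; (r_i+r_j)·cross = 12.5·344.5000 = 4306.2500
Σcross = 503.7500 → A = |Σcross|/2 = 251.8750 mm²
Σ(r_i+r_j)·cross = 9943.1250 → first moment M = |Σ|/6 = 1657.1875
R_c = M/A = 1657.1875/251.8750 = 6.5794 mm
θ = 348° = 6.073746 rad
V = θ·R_c·A = 6.073746·6.5794·251.8750 = 10065.336 mm³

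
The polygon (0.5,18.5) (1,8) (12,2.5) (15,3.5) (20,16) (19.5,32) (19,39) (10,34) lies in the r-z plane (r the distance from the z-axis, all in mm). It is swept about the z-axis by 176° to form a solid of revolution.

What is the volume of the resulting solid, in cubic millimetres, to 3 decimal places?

Profile (r,z), 8 vertices: (0.5,18.5) (1,8) (12,2.5) (15,3.5) (20,16) (19.5,32) (19,39) (10,34)
edge 0: (0.5,18.5)→(1,8)  cross = 0.5·8 − 1·18.5 = -14.5000; (r_i+r_j)·cross = 1.5·-14.5000 = -21.7500
edge 1: (1,8)→(12,2.5)  cross = 1·2.5 − 12·8 = -93.5000; (r_i+r_j)·cross = 13·-93.5000 = -1215.5000
edge 2: (12,2.5)→(15,3.5)  cross = 12·3.5 − 15·2.5 = 4.5000; (r_i+r_j)·cross = 27·4.5000 = 121.5000
edge 3: (15,3.5)→(20,16)  cross = 15·16 − 20·3.5 = 170.0000; (r_i+r_j)·cross = 35·170.0000 = 5950.0000
edge 4: (20,16)→(19.5,32)  cross = 20·32 − 19.5·16 = 328.0000; (r_i+r_j)·cross = 39.5·328.0000 = 12956.0000
edge 5: (19.5,32)→(19,39)  cross = 19.5·39 − 19·32 = 152.5000; (r_i+r_j)·cross = 38.5·152.5000 = 5871.2500
edge 6: (19,39)→(10,34)  cross = 19·34 − 10·39 = 256.0000; (r_i+r_j)·cross = 29·256.0000 = 7424.0000
edge 7: (10,34)→(0.5,18.5)  cross = 10·18.5 − 0.5·34 = 168.0000; (r_i+r_j)·cross = 10.5·168.0000 = 1764.0000
Σcross = 971.0000 → A = |Σcross|/2 = 485.5000 mm²
Σ(r_i+r_j)·cross = 32849.5000 → first moment M = |Σ|/6 = 5474.9167
R_c = M/A = 5474.9167/485.5000 = 11.2769 mm
θ = 176° = 3.071779 rad
V = θ·R_c·A = 3.071779·11.2769·485.5000 = 16817.737 mm³

Volume = 16817.737 mm³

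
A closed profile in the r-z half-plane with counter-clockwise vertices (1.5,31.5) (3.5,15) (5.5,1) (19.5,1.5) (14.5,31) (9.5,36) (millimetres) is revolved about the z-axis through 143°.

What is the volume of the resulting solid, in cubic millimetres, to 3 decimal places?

Profile (r,z), 6 vertices: (1.5,31.5) (3.5,15) (5.5,1) (19.5,1.5) (14.5,31) (9.5,36)
edge 0: (1.5,31.5)→(3.5,15)  cross = 1.5·15 − 3.5·31.5 = -87.7500; (r_i+r_j)·cross = 5·-87.7500 = -438.7500
edge 1: (3.5,15)→(5.5,1)  cross = 3.5·1 − 5.5·15 = -79.0000; (r_i+r_j)·cross = 9·-79.0000 = -711.0000
edge 2: (5.5,1)→(19.5,1.5)  cross = 5.5·1.5 − 19.5·1 = -11.2500; (r_i+r_j)·cross = 25·-11.2500 = -281.2500
edge 3: (19.5,1.5)→(14.5,31)  cross = 19.5·31 − 14.5·1.5 = 582.7500; (r_i+r_j)·cross = 34·582.7500 = 19813.5000
edge 4: (14.5,31)→(9.5,36)  cross = 14.5·36 − 9.5·31 = 227.5000; (r_i+r_j)·cross = 24·227.5000 = 5460.0000
edge 5: (9.5,36)→(1.5,31.5)  cross = 9.5·31.5 − 1.5·36 = 245.2500; (r_i+r_j)·cross = 11·245.2500 = 2697.7500
Σcross = 877.5000 → A = |Σcross|/2 = 438.7500 mm²
Σ(r_i+r_j)·cross = 26540.2500 → first moment M = |Σ|/6 = 4423.3750
R_c = M/A = 4423.3750/438.7500 = 10.0818 mm
θ = 143° = 2.495821 rad
V = θ·R_c·A = 2.495821·10.0818·438.7500 = 11039.951 mm³

Volume = 11039.951 mm³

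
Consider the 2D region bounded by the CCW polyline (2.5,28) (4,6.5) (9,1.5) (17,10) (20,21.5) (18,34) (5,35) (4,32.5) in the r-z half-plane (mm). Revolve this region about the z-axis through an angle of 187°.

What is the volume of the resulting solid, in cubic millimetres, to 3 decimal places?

Volume = 15563.811 mm³

Profile (r,z), 8 vertices: (2.5,28) (4,6.5) (9,1.5) (17,10) (20,21.5) (18,34) (5,35) (4,32.5)
edge 0: (2.5,28)→(4,6.5)  cross = 2.5·6.5 − 4·28 = -95.7500; (r_i+r_j)·cross = 6.5·-95.7500 = -622.3750
edge 1: (4,6.5)→(9,1.5)  cross = 4·1.5 − 9·6.5 = -52.5000; (r_i+r_j)·cross = 13·-52.5000 = -682.5000
edge 2: (9,1.5)→(17,10)  cross = 9·10 − 17·1.5 = 64.5000; (r_i+r_j)·cross = 26·64.5000 = 1677.0000
edge 3: (17,10)→(20,21.5)  cross = 17·21.5 − 20·10 = 165.5000; (r_i+r_j)·cross = 37·165.5000 = 6123.5000
edge 4: (20,21.5)→(18,34)  cross = 20·34 − 18·21.5 = 293.0000; (r_i+r_j)·cross = 38·293.0000 = 11134.0000
edge 5: (18,34)→(5,35)  cross = 18·35 − 5·34 = 460.0000; (r_i+r_j)·cross = 23·460.0000 = 10580.0000
edge 6: (5,35)→(4,32.5)  cross = 5·32.5 − 4·35 = 22.5000; (r_i+r_j)·cross = 9·22.5000 = 202.5000
edge 7: (4,32.5)→(2.5,28)  cross = 4·28 − 2.5·32.5 = 30.7500; (r_i+r_j)·cross = 6.5·30.7500 = 199.8750
Σcross = 888.0000 → A = |Σcross|/2 = 444.0000 mm²
Σ(r_i+r_j)·cross = 28612.0000 → first moment M = |Σ|/6 = 4768.6667
R_c = M/A = 4768.6667/444.0000 = 10.7402 mm
θ = 187° = 3.263766 rad
V = θ·R_c·A = 3.263766·10.7402·444.0000 = 15563.811 mm³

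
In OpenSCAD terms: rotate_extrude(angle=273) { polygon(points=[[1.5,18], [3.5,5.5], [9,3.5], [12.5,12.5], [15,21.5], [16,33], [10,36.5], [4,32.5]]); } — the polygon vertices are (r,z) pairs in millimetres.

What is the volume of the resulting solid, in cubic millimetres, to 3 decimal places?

Volume = 13414.356 mm³

Profile (r,z), 8 vertices: (1.5,18) (3.5,5.5) (9,3.5) (12.5,12.5) (15,21.5) (16,33) (10,36.5) (4,32.5)
edge 0: (1.5,18)→(3.5,5.5)  cross = 1.5·5.5 − 3.5·18 = -54.7500; (r_i+r_j)·cross = 5·-54.7500 = -273.7500
edge 1: (3.5,5.5)→(9,3.5)  cross = 3.5·3.5 − 9·5.5 = -37.2500; (r_i+r_j)·cross = 12.5·-37.2500 = -465.6250
edge 2: (9,3.5)→(12.5,12.5)  cross = 9·12.5 − 12.5·3.5 = 68.7500; (r_i+r_j)·cross = 21.5·68.7500 = 1478.1250
edge 3: (12.5,12.5)→(15,21.5)  cross = 12.5·21.5 − 15·12.5 = 81.2500; (r_i+r_j)·cross = 27.5·81.2500 = 2234.3750
edge 4: (15,21.5)→(16,33)  cross = 15·33 − 16·21.5 = 151.0000; (r_i+r_j)·cross = 31·151.0000 = 4681.0000
edge 5: (16,33)→(10,36.5)  cross = 16·36.5 − 10·33 = 254.0000; (r_i+r_j)·cross = 26·254.0000 = 6604.0000
edge 6: (10,36.5)→(4,32.5)  cross = 10·32.5 − 4·36.5 = 179.0000; (r_i+r_j)·cross = 14·179.0000 = 2506.0000
edge 7: (4,32.5)→(1.5,18)  cross = 4·18 − 1.5·32.5 = 23.2500; (r_i+r_j)·cross = 5.5·23.2500 = 127.8750
Σcross = 665.2500 → A = |Σcross|/2 = 332.6250 mm²
Σ(r_i+r_j)·cross = 16892.0000 → first moment M = |Σ|/6 = 2815.3333
R_c = M/A = 2815.3333/332.6250 = 8.4640 mm
θ = 273° = 4.764749 rad
V = θ·R_c·A = 4.764749·8.4640·332.6250 = 13414.356 mm³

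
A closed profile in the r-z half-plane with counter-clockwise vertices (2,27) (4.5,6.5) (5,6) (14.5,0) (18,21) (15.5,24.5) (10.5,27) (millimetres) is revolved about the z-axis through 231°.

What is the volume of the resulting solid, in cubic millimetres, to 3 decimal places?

Profile (r,z), 7 vertices: (2,27) (4.5,6.5) (5,6) (14.5,0) (18,21) (15.5,24.5) (10.5,27)
edge 0: (2,27)→(4.5,6.5)  cross = 2·6.5 − 4.5·27 = -108.5000; (r_i+r_j)·cross = 6.5·-108.5000 = -705.2500
edge 1: (4.5,6.5)→(5,6)  cross = 4.5·6 − 5·6.5 = -5.5000; (r_i+r_j)·cross = 9.5·-5.5000 = -52.2500
edge 2: (5,6)→(14.5,0)  cross = 5·0 − 14.5·6 = -87.0000; (r_i+r_j)·cross = 19.5·-87.0000 = -1696.5000
edge 3: (14.5,0)→(18,21)  cross = 14.5·21 − 18·0 = 304.5000; (r_i+r_j)·cross = 32.5·304.5000 = 9896.2500
edge 4: (18,21)→(15.5,24.5)  cross = 18·24.5 − 15.5·21 = 115.5000; (r_i+r_j)·cross = 33.5·115.5000 = 3869.2500
edge 5: (15.5,24.5)→(10.5,27)  cross = 15.5·27 − 10.5·24.5 = 161.2500; (r_i+r_j)·cross = 26·161.2500 = 4192.5000
edge 6: (10.5,27)→(2,27)  cross = 10.5·27 − 2·27 = 229.5000; (r_i+r_j)·cross = 12.5·229.5000 = 2868.7500
Σcross = 609.7500 → A = |Σcross|/2 = 304.8750 mm²
Σ(r_i+r_j)·cross = 18372.7500 → first moment M = |Σ|/6 = 3062.1250
R_c = M/A = 3062.1250/304.8750 = 10.0439 mm
θ = 231° = 4.031711 rad
V = θ·R_c·A = 4.031711·10.0439·304.8750 = 12345.602 mm³

Volume = 12345.602 mm³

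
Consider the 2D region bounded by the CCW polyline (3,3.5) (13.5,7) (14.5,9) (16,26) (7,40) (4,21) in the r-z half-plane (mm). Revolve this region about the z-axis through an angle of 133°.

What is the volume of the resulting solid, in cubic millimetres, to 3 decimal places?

Profile (r,z), 6 vertices: (3,3.5) (13.5,7) (14.5,9) (16,26) (7,40) (4,21)
edge 0: (3,3.5)→(13.5,7)  cross = 3·7 − 13.5·3.5 = -26.2500; (r_i+r_j)·cross = 16.5·-26.2500 = -433.1250
edge 1: (13.5,7)→(14.5,9)  cross = 13.5·9 − 14.5·7 = 20.0000; (r_i+r_j)·cross = 28·20.0000 = 560.0000
edge 2: (14.5,9)→(16,26)  cross = 14.5·26 − 16·9 = 233.0000; (r_i+r_j)·cross = 30.5·233.0000 = 7106.5000
edge 3: (16,26)→(7,40)  cross = 16·40 − 7·26 = 458.0000; (r_i+r_j)·cross = 23·458.0000 = 10534.0000
edge 4: (7,40)→(4,21)  cross = 7·21 − 4·40 = -13.0000; (r_i+r_j)·cross = 11·-13.0000 = -143.0000
edge 5: (4,21)→(3,3.5)  cross = 4·3.5 − 3·21 = -49.0000; (r_i+r_j)·cross = 7·-49.0000 = -343.0000
Σcross = 622.7500 → A = |Σcross|/2 = 311.3750 mm²
Σ(r_i+r_j)·cross = 17281.3750 → first moment M = |Σ|/6 = 2880.2292
R_c = M/A = 2880.2292/311.3750 = 9.2500 mm
θ = 133° = 2.321288 rad
V = θ·R_c·A = 2.321288·9.2500·311.3750 = 6685.841 mm³

Volume = 6685.841 mm³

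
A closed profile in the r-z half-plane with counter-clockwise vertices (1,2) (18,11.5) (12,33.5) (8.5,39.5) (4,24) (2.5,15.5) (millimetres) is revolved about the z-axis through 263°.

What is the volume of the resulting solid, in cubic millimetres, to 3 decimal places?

Volume = 13705.907 mm³

Profile (r,z), 6 vertices: (1,2) (18,11.5) (12,33.5) (8.5,39.5) (4,24) (2.5,15.5)
edge 0: (1,2)→(18,11.5)  cross = 1·11.5 − 18·2 = -24.5000; (r_i+r_j)·cross = 19·-24.5000 = -465.5000
edge 1: (18,11.5)→(12,33.5)  cross = 18·33.5 − 12·11.5 = 465.0000; (r_i+r_j)·cross = 30·465.0000 = 13950.0000
edge 2: (12,33.5)→(8.5,39.5)  cross = 12·39.5 − 8.5·33.5 = 189.2500; (r_i+r_j)·cross = 20.5·189.2500 = 3879.6250
edge 3: (8.5,39.5)→(4,24)  cross = 8.5·24 − 4·39.5 = 46.0000; (r_i+r_j)·cross = 12.5·46.0000 = 575.0000
edge 4: (4,24)→(2.5,15.5)  cross = 4·15.5 − 2.5·24 = 2.0000; (r_i+r_j)·cross = 6.5·2.0000 = 13.0000
edge 5: (2.5,15.5)→(1,2)  cross = 2.5·2 − 1·15.5 = -10.5000; (r_i+r_j)·cross = 3.5·-10.5000 = -36.7500
Σcross = 667.2500 → A = |Σcross|/2 = 333.6250 mm²
Σ(r_i+r_j)·cross = 17915.3750 → first moment M = |Σ|/6 = 2985.8958
R_c = M/A = 2985.8958/333.6250 = 8.9499 mm
θ = 263° = 4.590216 rad
V = θ·R_c·A = 4.590216·8.9499·333.6250 = 13705.907 mm³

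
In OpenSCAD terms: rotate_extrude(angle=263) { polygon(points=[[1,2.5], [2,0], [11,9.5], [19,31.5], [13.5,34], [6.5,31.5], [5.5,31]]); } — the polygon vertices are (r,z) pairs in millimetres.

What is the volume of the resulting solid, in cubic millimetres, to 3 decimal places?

Profile (r,z), 7 vertices: (1,2.5) (2,0) (11,9.5) (19,31.5) (13.5,34) (6.5,31.5) (5.5,31)
edge 0: (1,2.5)→(2,0)  cross = 1·0 − 2·2.5 = -5.0000; (r_i+r_j)·cross = 3·-5.0000 = -15.0000
edge 1: (2,0)→(11,9.5)  cross = 2·9.5 − 11·0 = 19.0000; (r_i+r_j)·cross = 13·19.0000 = 247.0000
edge 2: (11,9.5)→(19,31.5)  cross = 11·31.5 − 19·9.5 = 166.0000; (r_i+r_j)·cross = 30·166.0000 = 4980.0000
edge 3: (19,31.5)→(13.5,34)  cross = 19·34 − 13.5·31.5 = 220.7500; (r_i+r_j)·cross = 32.5·220.7500 = 7174.3750
edge 4: (13.5,34)→(6.5,31.5)  cross = 13.5·31.5 − 6.5·34 = 204.2500; (r_i+r_j)·cross = 20·204.2500 = 4085.0000
edge 5: (6.5,31.5)→(5.5,31)  cross = 6.5·31 − 5.5·31.5 = 28.2500; (r_i+r_j)·cross = 12·28.2500 = 339.0000
edge 6: (5.5,31)→(1,2.5)  cross = 5.5·2.5 − 1·31 = -17.2500; (r_i+r_j)·cross = 6.5·-17.2500 = -112.1250
Σcross = 616.0000 → A = |Σcross|/2 = 308.0000 mm²
Σ(r_i+r_j)·cross = 16698.2500 → first moment M = |Σ|/6 = 2783.0417
R_c = M/A = 2783.0417/308.0000 = 9.0358 mm
θ = 263° = 4.590216 rad
V = θ·R_c·A = 4.590216·9.0358·308.0000 = 12774.762 mm³

Volume = 12774.762 mm³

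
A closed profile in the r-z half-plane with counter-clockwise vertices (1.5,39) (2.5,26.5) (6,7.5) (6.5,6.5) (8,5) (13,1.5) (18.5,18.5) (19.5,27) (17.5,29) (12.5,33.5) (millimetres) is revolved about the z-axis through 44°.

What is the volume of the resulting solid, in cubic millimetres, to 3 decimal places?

Profile (r,z), 10 vertices: (1.5,39) (2.5,26.5) (6,7.5) (6.5,6.5) (8,5) (13,1.5) (18.5,18.5) (19.5,27) (17.5,29) (12.5,33.5)
edge 0: (1.5,39)→(2.5,26.5)  cross = 1.5·26.5 − 2.5·39 = -57.7500; (r_i+r_j)·cross = 4·-57.7500 = -231.0000
edge 1: (2.5,26.5)→(6,7.5)  cross = 2.5·7.5 − 6·26.5 = -140.2500; (r_i+r_j)·cross = 8.5·-140.2500 = -1192.1250
edge 2: (6,7.5)→(6.5,6.5)  cross = 6·6.5 − 6.5·7.5 = -9.7500; (r_i+r_j)·cross = 12.5·-9.7500 = -121.8750
edge 3: (6.5,6.5)→(8,5)  cross = 6.5·5 − 8·6.5 = -19.5000; (r_i+r_j)·cross = 14.5·-19.5000 = -282.7500
edge 4: (8,5)→(13,1.5)  cross = 8·1.5 − 13·5 = -53.0000; (r_i+r_j)·cross = 21·-53.0000 = -1113.0000
edge 5: (13,1.5)→(18.5,18.5)  cross = 13·18.5 − 18.5·1.5 = 212.7500; (r_i+r_j)·cross = 31.5·212.7500 = 6701.6250
edge 6: (18.5,18.5)→(19.5,27)  cross = 18.5·27 − 19.5·18.5 = 138.7500; (r_i+r_j)·cross = 38·138.7500 = 5272.5000
edge 7: (19.5,27)→(17.5,29)  cross = 19.5·29 − 17.5·27 = 93.0000; (r_i+r_j)·cross = 37·93.0000 = 3441.0000
edge 8: (17.5,29)→(12.5,33.5)  cross = 17.5·33.5 − 12.5·29 = 223.7500; (r_i+r_j)·cross = 30·223.7500 = 6712.5000
edge 9: (12.5,33.5)→(1.5,39)  cross = 12.5·39 − 1.5·33.5 = 437.2500; (r_i+r_j)·cross = 14·437.2500 = 6121.5000
Σcross = 825.2500 → A = |Σcross|/2 = 412.6250 mm²
Σ(r_i+r_j)·cross = 25308.3750 → first moment M = |Σ|/6 = 4218.0625
R_c = M/A = 4218.0625/412.6250 = 10.2225 mm
θ = 44° = 0.767945 rad
V = θ·R_c·A = 0.767945·10.2225·412.6250 = 3239.239 mm³

Volume = 3239.239 mm³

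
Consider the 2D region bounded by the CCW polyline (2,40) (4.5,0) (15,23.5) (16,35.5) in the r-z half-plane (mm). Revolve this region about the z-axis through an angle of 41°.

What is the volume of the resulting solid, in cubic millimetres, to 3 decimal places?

Profile (r,z), 4 vertices: (2,40) (4.5,0) (15,23.5) (16,35.5)
edge 0: (2,40)→(4.5,0)  cross = 2·0 − 4.5·40 = -180.0000; (r_i+r_j)·cross = 6.5·-180.0000 = -1170.0000
edge 1: (4.5,0)→(15,23.5)  cross = 4.5·23.5 − 15·0 = 105.7500; (r_i+r_j)·cross = 19.5·105.7500 = 2062.1250
edge 2: (15,23.5)→(16,35.5)  cross = 15·35.5 − 16·23.5 = 156.5000; (r_i+r_j)·cross = 31·156.5000 = 4851.5000
edge 3: (16,35.5)→(2,40)  cross = 16·40 − 2·35.5 = 569.0000; (r_i+r_j)·cross = 18·569.0000 = 10242.0000
Σcross = 651.2500 → A = |Σcross|/2 = 325.6250 mm²
Σ(r_i+r_j)·cross = 15985.6250 → first moment M = |Σ|/6 = 2664.2708
R_c = M/A = 2664.2708/325.6250 = 8.1820 mm
θ = 41° = 0.715585 rad
V = θ·R_c·A = 0.715585·8.1820·325.6250 = 1906.512 mm³

Volume = 1906.512 mm³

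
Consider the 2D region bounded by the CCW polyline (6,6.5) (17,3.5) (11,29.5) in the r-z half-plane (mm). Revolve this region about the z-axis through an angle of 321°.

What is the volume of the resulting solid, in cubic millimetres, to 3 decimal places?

Volume = 8508.340 mm³

Profile (r,z), 3 vertices: (6,6.5) (17,3.5) (11,29.5)
edge 0: (6,6.5)→(17,3.5)  cross = 6·3.5 − 17·6.5 = -89.5000; (r_i+r_j)·cross = 23·-89.5000 = -2058.5000
edge 1: (17,3.5)→(11,29.5)  cross = 17·29.5 − 11·3.5 = 463.0000; (r_i+r_j)·cross = 28·463.0000 = 12964.0000
edge 2: (11,29.5)→(6,6.5)  cross = 11·6.5 − 6·29.5 = -105.5000; (r_i+r_j)·cross = 17·-105.5000 = -1793.5000
Σcross = 268.0000 → A = |Σcross|/2 = 134.0000 mm²
Σ(r_i+r_j)·cross = 9112.0000 → first moment M = |Σ|/6 = 1518.6667
R_c = M/A = 1518.6667/134.0000 = 11.3333 mm
θ = 321° = 5.602507 rad
V = θ·R_c·A = 5.602507·11.3333·134.0000 = 8508.340 mm³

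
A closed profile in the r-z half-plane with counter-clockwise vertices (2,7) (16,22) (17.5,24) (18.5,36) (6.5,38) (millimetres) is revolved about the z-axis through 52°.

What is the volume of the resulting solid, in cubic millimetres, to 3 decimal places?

Volume = 2556.968 mm³

Profile (r,z), 5 vertices: (2,7) (16,22) (17.5,24) (18.5,36) (6.5,38)
edge 0: (2,7)→(16,22)  cross = 2·22 − 16·7 = -68.0000; (r_i+r_j)·cross = 18·-68.0000 = -1224.0000
edge 1: (16,22)→(17.5,24)  cross = 16·24 − 17.5·22 = -1.0000; (r_i+r_j)·cross = 33.5·-1.0000 = -33.5000
edge 2: (17.5,24)→(18.5,36)  cross = 17.5·36 − 18.5·24 = 186.0000; (r_i+r_j)·cross = 36·186.0000 = 6696.0000
edge 3: (18.5,36)→(6.5,38)  cross = 18.5·38 − 6.5·36 = 469.0000; (r_i+r_j)·cross = 25·469.0000 = 11725.0000
edge 4: (6.5,38)→(2,7)  cross = 6.5·7 − 2·38 = -30.5000; (r_i+r_j)·cross = 8.5·-30.5000 = -259.2500
Σcross = 555.5000 → A = |Σcross|/2 = 277.7500 mm²
Σ(r_i+r_j)·cross = 16904.2500 → first moment M = |Σ|/6 = 2817.3750
R_c = M/A = 2817.3750/277.7500 = 10.1436 mm
θ = 52° = 0.907571 rad
V = θ·R_c·A = 0.907571·10.1436·277.7500 = 2556.968 mm³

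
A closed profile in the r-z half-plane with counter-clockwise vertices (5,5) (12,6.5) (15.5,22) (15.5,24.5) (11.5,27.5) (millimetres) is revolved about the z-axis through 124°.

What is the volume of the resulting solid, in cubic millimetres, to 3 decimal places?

Volume = 2815.139 mm³

Profile (r,z), 5 vertices: (5,5) (12,6.5) (15.5,22) (15.5,24.5) (11.5,27.5)
edge 0: (5,5)→(12,6.5)  cross = 5·6.5 − 12·5 = -27.5000; (r_i+r_j)·cross = 17·-27.5000 = -467.5000
edge 1: (12,6.5)→(15.5,22)  cross = 12·22 − 15.5·6.5 = 163.2500; (r_i+r_j)·cross = 27.5·163.2500 = 4489.3750
edge 2: (15.5,22)→(15.5,24.5)  cross = 15.5·24.5 − 15.5·22 = 38.7500; (r_i+r_j)·cross = 31·38.7500 = 1201.2500
edge 3: (15.5,24.5)→(11.5,27.5)  cross = 15.5·27.5 − 11.5·24.5 = 144.5000; (r_i+r_j)·cross = 27·144.5000 = 3901.5000
edge 4: (11.5,27.5)→(5,5)  cross = 11.5·5 − 5·27.5 = -80.0000; (r_i+r_j)·cross = 16.5·-80.0000 = -1320.0000
Σcross = 239.0000 → A = |Σcross|/2 = 119.5000 mm²
Σ(r_i+r_j)·cross = 7804.6250 → first moment M = |Σ|/6 = 1300.7708
R_c = M/A = 1300.7708/119.5000 = 10.8851 mm
θ = 124° = 2.164208 rad
V = θ·R_c·A = 2.164208·10.8851·119.5000 = 2815.139 mm³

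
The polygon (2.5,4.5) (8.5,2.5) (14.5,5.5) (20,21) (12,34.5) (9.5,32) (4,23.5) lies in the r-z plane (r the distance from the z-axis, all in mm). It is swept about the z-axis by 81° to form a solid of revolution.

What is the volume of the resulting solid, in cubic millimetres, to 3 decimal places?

Profile (r,z), 7 vertices: (2.5,4.5) (8.5,2.5) (14.5,5.5) (20,21) (12,34.5) (9.5,32) (4,23.5)
edge 0: (2.5,4.5)→(8.5,2.5)  cross = 2.5·2.5 − 8.5·4.5 = -32.0000; (r_i+r_j)·cross = 11·-32.0000 = -352.0000
edge 1: (8.5,2.5)→(14.5,5.5)  cross = 8.5·5.5 − 14.5·2.5 = 10.5000; (r_i+r_j)·cross = 23·10.5000 = 241.5000
edge 2: (14.5,5.5)→(20,21)  cross = 14.5·21 − 20·5.5 = 194.5000; (r_i+r_j)·cross = 34.5·194.5000 = 6710.2500
edge 3: (20,21)→(12,34.5)  cross = 20·34.5 − 12·21 = 438.0000; (r_i+r_j)·cross = 32·438.0000 = 14016.0000
edge 4: (12,34.5)→(9.5,32)  cross = 12·32 − 9.5·34.5 = 56.2500; (r_i+r_j)·cross = 21.5·56.2500 = 1209.3750
edge 5: (9.5,32)→(4,23.5)  cross = 9.5·23.5 − 4·32 = 95.2500; (r_i+r_j)·cross = 13.5·95.2500 = 1285.8750
edge 6: (4,23.5)→(2.5,4.5)  cross = 4·4.5 − 2.5·23.5 = -40.7500; (r_i+r_j)·cross = 6.5·-40.7500 = -264.8750
Σcross = 721.7500 → A = |Σcross|/2 = 360.8750 mm²
Σ(r_i+r_j)·cross = 22846.1250 → first moment M = |Σ|/6 = 3807.6875
R_c = M/A = 3807.6875/360.8750 = 10.5513 mm
θ = 81° = 1.413717 rad
V = θ·R_c·A = 1.413717·10.5513·360.8750 = 5382.991 mm³

Volume = 5382.991 mm³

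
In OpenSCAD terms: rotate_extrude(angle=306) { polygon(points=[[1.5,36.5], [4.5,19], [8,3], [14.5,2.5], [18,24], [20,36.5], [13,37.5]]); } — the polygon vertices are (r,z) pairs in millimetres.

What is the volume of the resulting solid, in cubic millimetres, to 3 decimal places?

Profile (r,z), 7 vertices: (1.5,36.5) (4.5,19) (8,3) (14.5,2.5) (18,24) (20,36.5) (13,37.5)
edge 0: (1.5,36.5)→(4.5,19)  cross = 1.5·19 − 4.5·36.5 = -135.7500; (r_i+r_j)·cross = 6·-135.7500 = -814.5000
edge 1: (4.5,19)→(8,3)  cross = 4.5·3 − 8·19 = -138.5000; (r_i+r_j)·cross = 12.5·-138.5000 = -1731.2500
edge 2: (8,3)→(14.5,2.5)  cross = 8·2.5 − 14.5·3 = -23.5000; (r_i+r_j)·cross = 22.5·-23.5000 = -528.7500
edge 3: (14.5,2.5)→(18,24)  cross = 14.5·24 − 18·2.5 = 303.0000; (r_i+r_j)·cross = 32.5·303.0000 = 9847.5000
edge 4: (18,24)→(20,36.5)  cross = 18·36.5 − 20·24 = 177.0000; (r_i+r_j)·cross = 38·177.0000 = 6726.0000
edge 5: (20,36.5)→(13,37.5)  cross = 20·37.5 − 13·36.5 = 275.5000; (r_i+r_j)·cross = 33·275.5000 = 9091.5000
edge 6: (13,37.5)→(1.5,36.5)  cross = 13·36.5 − 1.5·37.5 = 418.2500; (r_i+r_j)·cross = 14.5·418.2500 = 6064.6250
Σcross = 876.0000 → A = |Σcross|/2 = 438.0000 mm²
Σ(r_i+r_j)·cross = 28655.1250 → first moment M = |Σ|/6 = 4775.8542
R_c = M/A = 4775.8542/438.0000 = 10.9038 mm
θ = 306° = 5.340708 rad
V = θ·R_c·A = 5.340708·10.9038·438.0000 = 25506.440 mm³

Volume = 25506.440 mm³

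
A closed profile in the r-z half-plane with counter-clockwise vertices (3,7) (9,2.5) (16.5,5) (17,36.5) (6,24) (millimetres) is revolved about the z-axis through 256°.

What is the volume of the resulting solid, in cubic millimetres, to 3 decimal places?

Profile (r,z), 5 vertices: (3,7) (9,2.5) (16.5,5) (17,36.5) (6,24)
edge 0: (3,7)→(9,2.5)  cross = 3·2.5 − 9·7 = -55.5000; (r_i+r_j)·cross = 12·-55.5000 = -666.0000
edge 1: (9,2.5)→(16.5,5)  cross = 9·5 − 16.5·2.5 = 3.7500; (r_i+r_j)·cross = 25.5·3.7500 = 95.6250
edge 2: (16.5,5)→(17,36.5)  cross = 16.5·36.5 − 17·5 = 517.2500; (r_i+r_j)·cross = 33.5·517.2500 = 17327.8750
edge 3: (17,36.5)→(6,24)  cross = 17·24 − 6·36.5 = 189.0000; (r_i+r_j)·cross = 23·189.0000 = 4347.0000
edge 4: (6,24)→(3,7)  cross = 6·7 − 3·24 = -30.0000; (r_i+r_j)·cross = 9·-30.0000 = -270.0000
Σcross = 624.5000 → A = |Σcross|/2 = 312.2500 mm²
Σ(r_i+r_j)·cross = 20834.5000 → first moment M = |Σ|/6 = 3472.4167
R_c = M/A = 3472.4167/312.2500 = 11.1206 mm
θ = 256° = 4.468043 rad
V = θ·R_c·A = 4.468043·11.1206·312.2500 = 15514.907 mm³

Volume = 15514.907 mm³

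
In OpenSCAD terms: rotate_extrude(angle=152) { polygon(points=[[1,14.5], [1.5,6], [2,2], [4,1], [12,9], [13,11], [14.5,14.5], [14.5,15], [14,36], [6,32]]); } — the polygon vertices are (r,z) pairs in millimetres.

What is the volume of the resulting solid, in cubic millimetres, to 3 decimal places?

Profile (r,z), 10 vertices: (1,14.5) (1.5,6) (2,2) (4,1) (12,9) (13,11) (14.5,14.5) (14.5,15) (14,36) (6,32)
edge 0: (1,14.5)→(1.5,6)  cross = 1·6 − 1.5·14.5 = -15.7500; (r_i+r_j)·cross = 2.5·-15.7500 = -39.3750
edge 1: (1.5,6)→(2,2)  cross = 1.5·2 − 2·6 = -9.0000; (r_i+r_j)·cross = 3.5·-9.0000 = -31.5000
edge 2: (2,2)→(4,1)  cross = 2·1 − 4·2 = -6.0000; (r_i+r_j)·cross = 6·-6.0000 = -36.0000
edge 3: (4,1)→(12,9)  cross = 4·9 − 12·1 = 24.0000; (r_i+r_j)·cross = 16·24.0000 = 384.0000
edge 4: (12,9)→(13,11)  cross = 12·11 − 13·9 = 15.0000; (r_i+r_j)·cross = 25·15.0000 = 375.0000
edge 5: (13,11)→(14.5,14.5)  cross = 13·14.5 − 14.5·11 = 29.0000; (r_i+r_j)·cross = 27.5·29.0000 = 797.5000
edge 6: (14.5,14.5)→(14.5,15)  cross = 14.5·15 − 14.5·14.5 = 7.2500; (r_i+r_j)·cross = 29·7.2500 = 210.2500
edge 7: (14.5,15)→(14,36)  cross = 14.5·36 − 14·15 = 312.0000; (r_i+r_j)·cross = 28.5·312.0000 = 8892.0000
edge 8: (14,36)→(6,32)  cross = 14·32 − 6·36 = 232.0000; (r_i+r_j)·cross = 20·232.0000 = 4640.0000
edge 9: (6,32)→(1,14.5)  cross = 6·14.5 − 1·32 = 55.0000; (r_i+r_j)·cross = 7·55.0000 = 385.0000
Σcross = 643.5000 → A = |Σcross|/2 = 321.7500 mm²
Σ(r_i+r_j)·cross = 15576.8750 → first moment M = |Σ|/6 = 2596.1458
R_c = M/A = 2596.1458/321.7500 = 8.0688 mm
θ = 152° = 2.652900 rad
V = θ·R_c·A = 2.652900·8.0688·321.7500 = 6887.316 mm³

Volume = 6887.316 mm³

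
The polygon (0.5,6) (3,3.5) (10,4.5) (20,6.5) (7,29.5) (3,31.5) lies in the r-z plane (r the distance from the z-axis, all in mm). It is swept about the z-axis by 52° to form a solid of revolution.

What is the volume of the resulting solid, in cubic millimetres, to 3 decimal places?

Profile (r,z), 6 vertices: (0.5,6) (3,3.5) (10,4.5) (20,6.5) (7,29.5) (3,31.5)
edge 0: (0.5,6)→(3,3.5)  cross = 0.5·3.5 − 3·6 = -16.2500; (r_i+r_j)·cross = 3.5·-16.2500 = -56.8750
edge 1: (3,3.5)→(10,4.5)  cross = 3·4.5 − 10·3.5 = -21.5000; (r_i+r_j)·cross = 13·-21.5000 = -279.5000
edge 2: (10,4.5)→(20,6.5)  cross = 10·6.5 − 20·4.5 = -25.0000; (r_i+r_j)·cross = 30·-25.0000 = -750.0000
edge 3: (20,6.5)→(7,29.5)  cross = 20·29.5 − 7·6.5 = 544.5000; (r_i+r_j)·cross = 27·544.5000 = 14701.5000
edge 4: (7,29.5)→(3,31.5)  cross = 7·31.5 − 3·29.5 = 132.0000; (r_i+r_j)·cross = 10·132.0000 = 1320.0000
edge 5: (3,31.5)→(0.5,6)  cross = 3·6 − 0.5·31.5 = 2.2500; (r_i+r_j)·cross = 3.5·2.2500 = 7.8750
Σcross = 616.0000 → A = |Σcross|/2 = 308.0000 mm²
Σ(r_i+r_j)·cross = 14943.0000 → first moment M = |Σ|/6 = 2490.5000
R_c = M/A = 2490.5000/308.0000 = 8.0860 mm
θ = 52° = 0.907571 rad
V = θ·R_c·A = 0.907571·8.0860·308.0000 = 2260.306 mm³

Volume = 2260.306 mm³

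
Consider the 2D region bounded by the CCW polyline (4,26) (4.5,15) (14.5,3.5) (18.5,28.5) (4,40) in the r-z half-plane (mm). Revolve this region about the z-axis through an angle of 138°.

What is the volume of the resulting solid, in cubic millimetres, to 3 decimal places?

Volume = 8357.583 mm³

Profile (r,z), 5 vertices: (4,26) (4.5,15) (14.5,3.5) (18.5,28.5) (4,40)
edge 0: (4,26)→(4.5,15)  cross = 4·15 − 4.5·26 = -57.0000; (r_i+r_j)·cross = 8.5·-57.0000 = -484.5000
edge 1: (4.5,15)→(14.5,3.5)  cross = 4.5·3.5 − 14.5·15 = -201.7500; (r_i+r_j)·cross = 19·-201.7500 = -3833.2500
edge 2: (14.5,3.5)→(18.5,28.5)  cross = 14.5·28.5 − 18.5·3.5 = 348.5000; (r_i+r_j)·cross = 33·348.5000 = 11500.5000
edge 3: (18.5,28.5)→(4,40)  cross = 18.5·40 − 4·28.5 = 626.0000; (r_i+r_j)·cross = 22.5·626.0000 = 14085.0000
edge 4: (4,40)→(4,26)  cross = 4·26 − 4·40 = -56.0000; (r_i+r_j)·cross = 8·-56.0000 = -448.0000
Σcross = 659.7500 → A = |Σcross|/2 = 329.8750 mm²
Σ(r_i+r_j)·cross = 20819.7500 → first moment M = |Σ|/6 = 3469.9583
R_c = M/A = 3469.9583/329.8750 = 10.5190 mm
θ = 138° = 2.408554 rad
V = θ·R_c·A = 2.408554·10.5190·329.8750 = 8357.583 mm³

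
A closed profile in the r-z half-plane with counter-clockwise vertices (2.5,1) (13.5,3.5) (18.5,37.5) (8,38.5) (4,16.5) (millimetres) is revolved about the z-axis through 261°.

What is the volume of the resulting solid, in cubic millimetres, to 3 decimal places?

Profile (r,z), 5 vertices: (2.5,1) (13.5,3.5) (18.5,37.5) (8,38.5) (4,16.5)
edge 0: (2.5,1)→(13.5,3.5)  cross = 2.5·3.5 − 13.5·1 = -4.7500; (r_i+r_j)·cross = 16·-4.7500 = -76.0000
edge 1: (13.5,3.5)→(18.5,37.5)  cross = 13.5·37.5 − 18.5·3.5 = 441.5000; (r_i+r_j)·cross = 32·441.5000 = 14128.0000
edge 2: (18.5,37.5)→(8,38.5)  cross = 18.5·38.5 − 8·37.5 = 412.2500; (r_i+r_j)·cross = 26.5·412.2500 = 10924.6250
edge 3: (8,38.5)→(4,16.5)  cross = 8·16.5 − 4·38.5 = -22.0000; (r_i+r_j)·cross = 12·-22.0000 = -264.0000
edge 4: (4,16.5)→(2.5,1)  cross = 4·1 − 2.5·16.5 = -37.2500; (r_i+r_j)·cross = 6.5·-37.2500 = -242.1250
Σcross = 789.7500 → A = |Σcross|/2 = 394.8750 mm²
Σ(r_i+r_j)·cross = 24470.5000 → first moment M = |Σ|/6 = 4078.4167
R_c = M/A = 4078.4167/394.8750 = 10.3284 mm
θ = 261° = 4.555309 rad
V = θ·R_c·A = 4.555309·10.3284·394.8750 = 18578.450 mm³

Volume = 18578.450 mm³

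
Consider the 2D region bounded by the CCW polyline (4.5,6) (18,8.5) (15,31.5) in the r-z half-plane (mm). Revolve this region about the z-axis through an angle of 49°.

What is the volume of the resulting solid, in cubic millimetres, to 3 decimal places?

Profile (r,z), 3 vertices: (4.5,6) (18,8.5) (15,31.5)
edge 0: (4.5,6)→(18,8.5)  cross = 4.5·8.5 − 18·6 = -69.7500; (r_i+r_j)·cross = 22.5·-69.7500 = -1569.3750
edge 1: (18,8.5)→(15,31.5)  cross = 18·31.5 − 15·8.5 = 439.5000; (r_i+r_j)·cross = 33·439.5000 = 14503.5000
edge 2: (15,31.5)→(4.5,6)  cross = 15·6 − 4.5·31.5 = -51.7500; (r_i+r_j)·cross = 19.5·-51.7500 = -1009.1250
Σcross = 318.0000 → A = |Σcross|/2 = 159.0000 mm²
Σ(r_i+r_j)·cross = 11925.0000 → first moment M = |Σ|/6 = 1987.5000
R_c = M/A = 1987.5000/159.0000 = 12.5000 mm
θ = 49° = 0.855211 rad
V = θ·R_c·A = 0.855211·12.5000·159.0000 = 1699.733 mm³

Volume = 1699.733 mm³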